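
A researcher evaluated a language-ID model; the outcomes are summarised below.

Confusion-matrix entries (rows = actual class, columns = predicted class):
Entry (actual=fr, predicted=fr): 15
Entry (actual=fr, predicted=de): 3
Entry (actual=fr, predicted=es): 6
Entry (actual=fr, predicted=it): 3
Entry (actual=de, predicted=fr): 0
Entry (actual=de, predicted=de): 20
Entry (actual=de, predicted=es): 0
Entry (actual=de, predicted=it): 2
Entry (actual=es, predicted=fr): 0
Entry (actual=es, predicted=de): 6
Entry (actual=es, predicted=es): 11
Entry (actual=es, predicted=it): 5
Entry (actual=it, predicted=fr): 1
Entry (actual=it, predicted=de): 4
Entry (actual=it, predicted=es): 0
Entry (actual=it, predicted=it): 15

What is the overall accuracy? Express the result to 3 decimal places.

Accuracy = trace / total = (15+20+11+15=61) / 91 = 61/91 = 0.670

0.670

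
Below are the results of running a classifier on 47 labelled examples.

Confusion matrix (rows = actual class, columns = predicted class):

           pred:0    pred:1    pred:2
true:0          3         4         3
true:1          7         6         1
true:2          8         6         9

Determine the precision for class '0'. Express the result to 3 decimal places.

0.167

precision = TP/(TP+FP).
0: TP=3, FP=7+8=15 → 3/18 = 0.1667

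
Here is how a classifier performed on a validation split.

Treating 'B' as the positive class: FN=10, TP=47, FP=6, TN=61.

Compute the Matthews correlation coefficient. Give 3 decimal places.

MCC = (TP·TN − FP·FN) / √((TP+FP)(TP+FN)(TN+FP)(TN+FN))
Numerator = 47·61 − 6·10 = 2807
Denominator = √(53·57·67·71) = √14370897 = 3790.8966
MCC = 2807 / 3790.8966 = 0.740

0.740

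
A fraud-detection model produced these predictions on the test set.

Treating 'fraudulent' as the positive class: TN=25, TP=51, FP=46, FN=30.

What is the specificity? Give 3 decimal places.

0.352

Specificity = TN/(TN+FP) = 25/(25+46) = 0.352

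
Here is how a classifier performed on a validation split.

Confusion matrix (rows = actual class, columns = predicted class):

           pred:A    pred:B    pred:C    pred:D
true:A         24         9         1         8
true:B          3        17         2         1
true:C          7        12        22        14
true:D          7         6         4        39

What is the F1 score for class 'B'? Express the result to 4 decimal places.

0.5075

F1 score = 2·TP/(2·TP+FP+FN).
B: TP=17, FP=9+12+6=27, FN=3+2+1=6 → 34/67 = 0.50746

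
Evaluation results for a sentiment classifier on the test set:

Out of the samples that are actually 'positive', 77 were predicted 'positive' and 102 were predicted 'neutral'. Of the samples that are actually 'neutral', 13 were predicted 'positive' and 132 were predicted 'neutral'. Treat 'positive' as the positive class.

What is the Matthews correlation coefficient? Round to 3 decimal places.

MCC = (TP·TN − FP·FN) / √((TP+FP)(TP+FN)(TN+FP)(TN+FN))
Numerator = 77·132 − 13·102 = 8838
Denominator = √(90·179·145·234) = √546612300 = 23379.7412
MCC = 8838 / 23379.7412 = 0.378

0.378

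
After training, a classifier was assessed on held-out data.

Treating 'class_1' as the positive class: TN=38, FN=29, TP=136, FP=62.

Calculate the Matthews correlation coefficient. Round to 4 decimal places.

0.2278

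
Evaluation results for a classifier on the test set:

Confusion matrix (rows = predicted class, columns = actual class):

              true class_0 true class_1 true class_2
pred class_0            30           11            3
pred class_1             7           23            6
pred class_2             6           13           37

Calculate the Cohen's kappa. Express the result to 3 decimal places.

0.493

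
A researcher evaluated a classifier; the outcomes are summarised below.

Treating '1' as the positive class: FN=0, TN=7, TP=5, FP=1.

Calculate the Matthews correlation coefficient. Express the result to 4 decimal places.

MCC = (TP·TN − FP·FN) / √((TP+FP)(TP+FN)(TN+FP)(TN+FN))
Numerator = 5·7 − 1·0 = 35
Denominator = √(6·5·8·7) = √1680 = 40.9878
MCC = 35 / 40.9878 = 0.8539

0.8539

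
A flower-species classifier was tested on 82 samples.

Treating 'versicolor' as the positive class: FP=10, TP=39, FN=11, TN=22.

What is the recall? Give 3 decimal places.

Recall = TP/(TP+FN) = 39/(39+11) = 39/50 = 0.780

0.780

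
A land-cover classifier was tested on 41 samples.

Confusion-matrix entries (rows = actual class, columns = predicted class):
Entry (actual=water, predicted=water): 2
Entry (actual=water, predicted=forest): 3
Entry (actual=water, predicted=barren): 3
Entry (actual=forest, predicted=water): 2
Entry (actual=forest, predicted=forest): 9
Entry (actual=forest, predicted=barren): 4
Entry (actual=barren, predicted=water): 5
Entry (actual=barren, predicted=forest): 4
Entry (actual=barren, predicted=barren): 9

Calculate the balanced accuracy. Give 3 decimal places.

Balanced accuracy = mean of per-class recall.
  water: recall = 2/8 = 0.2500
  forest: recall = 9/15 = 0.6000
  barren: recall = 9/18 = 0.5000
Mean = (0.2500 + 0.6000 + 0.5000) / 3 = 0.450

0.450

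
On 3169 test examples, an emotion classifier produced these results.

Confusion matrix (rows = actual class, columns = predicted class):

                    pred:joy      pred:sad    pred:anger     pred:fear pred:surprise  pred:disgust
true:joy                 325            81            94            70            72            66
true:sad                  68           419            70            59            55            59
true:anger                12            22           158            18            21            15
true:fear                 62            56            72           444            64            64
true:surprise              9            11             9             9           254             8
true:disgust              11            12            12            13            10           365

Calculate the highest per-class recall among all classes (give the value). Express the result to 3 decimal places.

Per-class recall (TP/(TP+FN)):
  joy: TP=325, FN=81+94+70+72+66=383 → 325/708 = 0.4590
  sad: TP=419, FN=68+70+59+55+59=311 → 419/730 = 0.5740
  anger: TP=158, FN=12+22+18+21+15=88 → 158/246 = 0.6423
  fear: TP=444, FN=62+56+72+64+64=318 → 444/762 = 0.5827
  surprise: TP=254, FN=9+11+9+9+8=46 → 254/300 = 0.8467
  disgust: TP=365, FN=11+12+12+13+10=58 → 365/423 = 0.8629
Highest is class 'disgust' with recall = 0.863.

0.863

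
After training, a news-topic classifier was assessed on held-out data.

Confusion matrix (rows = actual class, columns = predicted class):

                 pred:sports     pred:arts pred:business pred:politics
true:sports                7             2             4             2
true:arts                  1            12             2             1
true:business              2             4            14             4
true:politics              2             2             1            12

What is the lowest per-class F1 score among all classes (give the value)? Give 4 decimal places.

0.5185

Per-class F1 score (2·TP/(2·TP+FP+FN)):
  sports: TP=7, FP=1+2+2=5, FN=2+4+2=8 → 14/27 = 0.51852
  arts: TP=12, FP=2+4+2=8, FN=1+2+1=4 → 24/36 = 0.66667
  business: TP=14, FP=4+2+1=7, FN=2+4+4=10 → 28/45 = 0.62222
  politics: TP=12, FP=2+1+4=7, FN=2+2+1=5 → 24/36 = 0.66667
Lowest is class 'sports' with F1 score = 0.5185.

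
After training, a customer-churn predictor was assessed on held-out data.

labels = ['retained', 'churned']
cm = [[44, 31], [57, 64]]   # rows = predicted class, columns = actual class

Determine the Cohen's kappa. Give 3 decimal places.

0.108

Observed agreement pₒ = trace/N = 108/196 = 0.5510
Expected agreement pₑ = Σ (rowᵢ·colᵢ)/N² = (101·75 + 95·121)/196² = 0.4964
κ = (pₒ − pₑ)/(1 − pₑ) = (0.5510 − 0.4964)/(1 − 0.4964) = 0.108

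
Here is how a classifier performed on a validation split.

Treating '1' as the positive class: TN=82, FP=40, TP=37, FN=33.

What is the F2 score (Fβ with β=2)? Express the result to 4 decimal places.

Fβ = (1+β²)·TP / ((1+β²)·TP + β²·FN + FP), with β²=4
= 5·37 / (5·37 + 4·33 + 40) = 0.5182

0.5182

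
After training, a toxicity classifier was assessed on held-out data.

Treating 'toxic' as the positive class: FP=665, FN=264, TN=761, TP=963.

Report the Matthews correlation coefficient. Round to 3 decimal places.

MCC = (TP·TN − FP·FN) / √((TP+FP)(TP+FN)(TN+FP)(TN+FN))
Numerator = 963·761 − 665·264 = 557283
Denominator = √(1628·1227·1426·1025) = √2919727727400 = 1708721.0795
MCC = 557283 / 1708721.0795 = 0.326

0.326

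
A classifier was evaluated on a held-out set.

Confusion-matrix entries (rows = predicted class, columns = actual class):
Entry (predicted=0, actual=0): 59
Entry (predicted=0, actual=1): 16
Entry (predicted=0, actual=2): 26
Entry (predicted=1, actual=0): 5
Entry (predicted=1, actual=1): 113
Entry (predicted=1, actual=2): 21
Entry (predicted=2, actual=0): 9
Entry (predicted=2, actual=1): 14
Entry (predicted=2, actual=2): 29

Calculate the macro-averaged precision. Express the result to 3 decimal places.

0.652

Per-class precision (TP/(TP+FP)):
  0: TP=59, FP=16+26=42 → 59/101 = 0.5842
  1: TP=113, FP=5+21=26 → 113/139 = 0.8129
  2: TP=29, FP=9+14=23 → 29/52 = 0.5577
Macro-precision = mean = (0.5842 + 0.8129 + 0.5577) / 3 = 0.652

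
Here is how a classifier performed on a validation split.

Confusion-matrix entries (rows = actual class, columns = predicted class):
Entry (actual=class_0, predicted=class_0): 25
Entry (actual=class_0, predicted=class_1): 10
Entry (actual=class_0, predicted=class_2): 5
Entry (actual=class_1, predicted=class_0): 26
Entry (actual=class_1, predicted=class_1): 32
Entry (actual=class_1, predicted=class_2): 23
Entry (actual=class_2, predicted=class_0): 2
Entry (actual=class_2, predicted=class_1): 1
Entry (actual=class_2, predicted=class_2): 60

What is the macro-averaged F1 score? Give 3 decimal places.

0.616

Per-class F1 score (2·TP/(2·TP+FP+FN)):
  class_0: TP=25, FP=26+2=28, FN=10+5=15 → 50/93 = 0.5376
  class_1: TP=32, FP=10+1=11, FN=26+23=49 → 64/124 = 0.5161
  class_2: TP=60, FP=5+23=28, FN=2+1=3 → 120/151 = 0.7947
Macro-F1 score = mean = (0.5376 + 0.5161 + 0.7947) / 3 = 0.616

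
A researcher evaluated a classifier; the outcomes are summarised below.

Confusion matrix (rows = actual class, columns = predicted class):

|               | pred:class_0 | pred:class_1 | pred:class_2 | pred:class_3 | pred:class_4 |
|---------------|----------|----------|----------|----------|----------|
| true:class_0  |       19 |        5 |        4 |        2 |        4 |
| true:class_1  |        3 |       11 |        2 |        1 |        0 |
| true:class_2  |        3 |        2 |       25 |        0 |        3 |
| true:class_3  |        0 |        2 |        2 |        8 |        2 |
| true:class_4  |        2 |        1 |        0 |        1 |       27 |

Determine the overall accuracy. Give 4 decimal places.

0.6977

Accuracy = trace / total = (19+11+25+8+27=90) / 129 = 90/129 = 0.6977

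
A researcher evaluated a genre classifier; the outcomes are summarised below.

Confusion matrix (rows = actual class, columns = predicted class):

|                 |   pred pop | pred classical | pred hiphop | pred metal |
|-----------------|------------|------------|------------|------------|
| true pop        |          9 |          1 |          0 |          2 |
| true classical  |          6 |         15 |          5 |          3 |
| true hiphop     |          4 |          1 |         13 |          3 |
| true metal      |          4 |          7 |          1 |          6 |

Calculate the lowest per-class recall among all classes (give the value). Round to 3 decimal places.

Per-class recall (TP/(TP+FN)):
  pop: TP=9, FN=1+0+2=3 → 9/12 = 0.7500
  classical: TP=15, FN=6+5+3=14 → 15/29 = 0.5172
  hiphop: TP=13, FN=4+1+3=8 → 13/21 = 0.6190
  metal: TP=6, FN=4+7+1=12 → 6/18 = 0.3333
Lowest is class 'metal' with recall = 0.333.

0.333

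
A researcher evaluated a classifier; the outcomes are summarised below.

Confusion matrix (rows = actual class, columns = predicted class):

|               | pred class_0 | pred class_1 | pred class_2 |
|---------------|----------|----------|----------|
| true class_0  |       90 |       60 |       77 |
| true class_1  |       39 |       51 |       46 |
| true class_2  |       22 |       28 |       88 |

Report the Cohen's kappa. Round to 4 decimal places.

Observed agreement pₒ = trace/N = 229/501 = 0.45709
Expected agreement pₑ = Σ (rowᵢ·colᵢ)/N² = (227·151 + 136·139 + 138·211)/501² = 0.32788
κ = (pₒ − pₑ)/(1 − pₑ) = (0.45709 − 0.32788)/(1 − 0.32788) = 0.1922

0.1922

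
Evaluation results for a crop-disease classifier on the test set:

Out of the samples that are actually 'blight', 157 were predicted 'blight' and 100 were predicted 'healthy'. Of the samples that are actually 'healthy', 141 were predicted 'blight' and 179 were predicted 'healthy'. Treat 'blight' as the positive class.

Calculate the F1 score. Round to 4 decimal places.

Precision = TP/(TP+FP) = 157/298 = 0.5268
Recall = TP/(TP+FN) = 157/257 = 0.6109
F1 = 2·TP/(2·TP+FP+FN) = 314/555 = 0.5658

0.5658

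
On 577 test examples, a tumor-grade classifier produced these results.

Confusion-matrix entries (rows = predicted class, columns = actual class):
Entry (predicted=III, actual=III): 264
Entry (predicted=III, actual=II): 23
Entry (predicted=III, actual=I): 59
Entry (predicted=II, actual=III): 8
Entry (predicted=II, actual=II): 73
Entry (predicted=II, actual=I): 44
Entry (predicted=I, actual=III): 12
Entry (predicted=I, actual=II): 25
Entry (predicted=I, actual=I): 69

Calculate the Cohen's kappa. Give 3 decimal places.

0.510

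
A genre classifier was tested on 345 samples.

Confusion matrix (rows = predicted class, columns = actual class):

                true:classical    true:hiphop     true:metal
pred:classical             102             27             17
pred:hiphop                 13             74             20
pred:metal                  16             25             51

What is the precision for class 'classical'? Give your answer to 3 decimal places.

0.699

Treat 'classical' as positive and all other classes as negative.
precision = TP/(TP+FP).
classical: TP=102, FP=27+17=44 → 102/146 = 0.6986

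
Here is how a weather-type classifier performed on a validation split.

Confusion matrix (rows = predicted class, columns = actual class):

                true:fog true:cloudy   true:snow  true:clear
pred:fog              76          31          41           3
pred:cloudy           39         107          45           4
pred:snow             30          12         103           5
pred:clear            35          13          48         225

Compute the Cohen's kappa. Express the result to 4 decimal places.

0.4969

Observed agreement pₒ = trace/N = 511/817 = 0.62546
Expected agreement pₑ = Σ (rowᵢ·colᵢ)/N² = (180·151 + 163·195 + 237·150 + 237·321)/817² = 0.25557
κ = (pₒ − pₑ)/(1 − pₑ) = (0.62546 − 0.25557)/(1 − 0.25557) = 0.4969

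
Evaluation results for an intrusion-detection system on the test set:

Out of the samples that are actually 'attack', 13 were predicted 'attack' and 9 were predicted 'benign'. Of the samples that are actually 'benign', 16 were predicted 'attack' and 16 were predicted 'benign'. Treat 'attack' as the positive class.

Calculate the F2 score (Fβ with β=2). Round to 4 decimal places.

Fβ = (1+β²)·TP / ((1+β²)·TP + β²·FN + FP), with β²=4
= 5·13 / (5·13 + 4·9 + 16) = 0.5556

0.5556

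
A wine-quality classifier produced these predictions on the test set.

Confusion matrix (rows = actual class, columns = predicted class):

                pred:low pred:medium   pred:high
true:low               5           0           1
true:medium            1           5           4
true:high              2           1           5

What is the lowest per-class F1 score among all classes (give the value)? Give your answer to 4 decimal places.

0.5556

Per-class F1 score (2·TP/(2·TP+FP+FN)):
  low: TP=5, FP=1+2=3, FN=0+1=1 → 10/14 = 0.71429
  medium: TP=5, FP=0+1=1, FN=1+4=5 → 10/16 = 0.62500
  high: TP=5, FP=1+4=5, FN=2+1=3 → 10/18 = 0.55556
Lowest is class 'high' with F1 score = 0.5556.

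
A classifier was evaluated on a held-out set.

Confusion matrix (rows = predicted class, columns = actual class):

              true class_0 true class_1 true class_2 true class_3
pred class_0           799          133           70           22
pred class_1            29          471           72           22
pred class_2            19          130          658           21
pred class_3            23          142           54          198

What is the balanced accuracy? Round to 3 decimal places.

Balanced accuracy = mean of per-class recall.
  class_0: recall = 799/870 = 0.9184
  class_1: recall = 471/876 = 0.5377
  class_2: recall = 658/854 = 0.7705
  class_3: recall = 198/263 = 0.7529
Mean = (0.9184 + 0.5377 + 0.7705 + 0.7529) / 4 = 0.745

0.745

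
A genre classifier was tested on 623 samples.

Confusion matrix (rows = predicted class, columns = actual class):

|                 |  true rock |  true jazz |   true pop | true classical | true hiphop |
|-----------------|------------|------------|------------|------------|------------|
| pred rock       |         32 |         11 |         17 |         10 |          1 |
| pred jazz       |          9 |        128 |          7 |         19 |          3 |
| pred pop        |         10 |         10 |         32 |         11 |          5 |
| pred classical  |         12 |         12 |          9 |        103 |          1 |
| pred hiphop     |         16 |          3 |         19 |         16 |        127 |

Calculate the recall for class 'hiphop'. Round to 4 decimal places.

One-vs-rest for 'hiphop': TP = diagonal; FP = other classes predicted 'hiphop'; FN = 'hiphop' predicted as other.
recall = TP/(TP+FN).
hiphop: TP=127, FN=1+3+5+1=10 → 127/137 = 0.92701

0.9270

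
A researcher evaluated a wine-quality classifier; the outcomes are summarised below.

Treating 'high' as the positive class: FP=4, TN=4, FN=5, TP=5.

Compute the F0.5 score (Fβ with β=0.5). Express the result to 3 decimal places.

0.543

Fβ = (1+β²)·TP / ((1+β²)·TP + β²·FN + FP), with β²=1/4
= 1.25·5 / (1.25·5 + 0.25·5 + 4) = 0.543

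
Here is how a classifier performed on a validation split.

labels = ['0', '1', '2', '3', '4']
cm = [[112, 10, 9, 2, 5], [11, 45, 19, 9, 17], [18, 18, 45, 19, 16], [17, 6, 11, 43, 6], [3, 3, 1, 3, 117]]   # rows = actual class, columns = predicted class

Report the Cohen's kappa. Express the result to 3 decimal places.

0.545

Observed agreement pₒ = trace/N = 362/565 = 0.6407
Expected agreement pₑ = Σ (rowᵢ·colᵢ)/N² = (138·161 + 101·82 + 116·85 + 83·76 + 127·161)/565² = 0.2102
κ = (pₒ − pₑ)/(1 − pₑ) = (0.6407 − 0.2102)/(1 − 0.2102) = 0.545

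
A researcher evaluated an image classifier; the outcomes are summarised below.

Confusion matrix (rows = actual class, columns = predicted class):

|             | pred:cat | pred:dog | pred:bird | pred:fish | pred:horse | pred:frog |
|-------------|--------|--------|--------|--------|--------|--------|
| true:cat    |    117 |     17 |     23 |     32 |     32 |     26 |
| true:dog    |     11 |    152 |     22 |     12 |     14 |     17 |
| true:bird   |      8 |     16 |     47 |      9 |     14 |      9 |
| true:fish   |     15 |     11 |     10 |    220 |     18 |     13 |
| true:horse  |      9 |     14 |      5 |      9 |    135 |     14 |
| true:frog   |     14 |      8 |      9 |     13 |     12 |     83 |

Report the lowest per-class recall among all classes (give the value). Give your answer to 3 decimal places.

Per-class recall (TP/(TP+FN)):
  cat: TP=117, FN=17+23+32+32+26=130 → 117/247 = 0.4737
  dog: TP=152, FN=11+22+12+14+17=76 → 152/228 = 0.6667
  bird: TP=47, FN=8+16+9+14+9=56 → 47/103 = 0.4563
  fish: TP=220, FN=15+11+10+18+13=67 → 220/287 = 0.7666
  horse: TP=135, FN=9+14+5+9+14=51 → 135/186 = 0.7258
  frog: TP=83, FN=14+8+9+13+12=56 → 83/139 = 0.5971
Lowest is class 'bird' with recall = 0.456.

0.456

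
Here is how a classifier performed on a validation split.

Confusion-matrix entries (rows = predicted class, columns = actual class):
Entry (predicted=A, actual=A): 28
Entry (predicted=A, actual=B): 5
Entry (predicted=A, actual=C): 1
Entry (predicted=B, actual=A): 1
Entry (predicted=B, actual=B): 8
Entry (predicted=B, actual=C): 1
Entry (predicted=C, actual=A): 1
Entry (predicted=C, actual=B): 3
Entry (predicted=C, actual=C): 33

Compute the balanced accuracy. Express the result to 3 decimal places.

Balanced accuracy = mean of per-class recall.
  A: recall = 28/30 = 0.9333
  B: recall = 8/16 = 0.5000
  C: recall = 33/35 = 0.9429
Mean = (0.9333 + 0.5000 + 0.9429) / 3 = 0.792

0.792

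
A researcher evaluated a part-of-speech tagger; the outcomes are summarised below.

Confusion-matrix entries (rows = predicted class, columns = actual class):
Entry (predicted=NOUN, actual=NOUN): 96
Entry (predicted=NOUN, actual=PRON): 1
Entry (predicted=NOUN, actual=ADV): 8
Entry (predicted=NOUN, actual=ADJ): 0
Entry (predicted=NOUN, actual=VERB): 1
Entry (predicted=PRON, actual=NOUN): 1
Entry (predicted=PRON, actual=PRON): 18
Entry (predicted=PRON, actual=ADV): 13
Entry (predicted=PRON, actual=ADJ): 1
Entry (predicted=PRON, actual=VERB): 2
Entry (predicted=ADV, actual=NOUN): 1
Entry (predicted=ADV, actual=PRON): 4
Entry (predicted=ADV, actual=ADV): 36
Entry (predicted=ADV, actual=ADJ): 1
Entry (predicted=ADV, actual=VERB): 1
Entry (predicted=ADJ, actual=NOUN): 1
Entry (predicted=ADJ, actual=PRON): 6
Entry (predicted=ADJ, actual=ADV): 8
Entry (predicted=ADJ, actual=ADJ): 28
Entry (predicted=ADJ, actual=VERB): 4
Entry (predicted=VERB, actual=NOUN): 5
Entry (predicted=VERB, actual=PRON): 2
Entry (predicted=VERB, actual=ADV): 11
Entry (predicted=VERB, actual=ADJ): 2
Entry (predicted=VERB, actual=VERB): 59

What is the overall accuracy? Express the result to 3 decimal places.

0.765

Accuracy = trace / total = (96+18+36+28+59=237) / 310 = 237/310 = 0.765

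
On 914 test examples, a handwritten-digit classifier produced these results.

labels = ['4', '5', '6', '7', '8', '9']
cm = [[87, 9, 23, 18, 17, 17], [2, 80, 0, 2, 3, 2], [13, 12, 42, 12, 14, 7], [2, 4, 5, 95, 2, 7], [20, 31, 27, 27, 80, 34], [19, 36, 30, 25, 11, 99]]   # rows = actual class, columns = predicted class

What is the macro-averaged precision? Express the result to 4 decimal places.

0.5269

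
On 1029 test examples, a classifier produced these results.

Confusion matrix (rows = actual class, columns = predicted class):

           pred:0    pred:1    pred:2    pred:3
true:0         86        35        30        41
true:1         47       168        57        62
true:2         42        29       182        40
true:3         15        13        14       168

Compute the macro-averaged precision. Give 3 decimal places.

0.580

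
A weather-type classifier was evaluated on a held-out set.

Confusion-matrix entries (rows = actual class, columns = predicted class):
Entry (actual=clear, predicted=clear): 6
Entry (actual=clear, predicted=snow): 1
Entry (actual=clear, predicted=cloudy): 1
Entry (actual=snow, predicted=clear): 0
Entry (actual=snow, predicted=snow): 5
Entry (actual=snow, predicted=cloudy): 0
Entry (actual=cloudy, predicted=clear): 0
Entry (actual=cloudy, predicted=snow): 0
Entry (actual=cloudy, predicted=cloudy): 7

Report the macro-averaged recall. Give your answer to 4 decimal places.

Per-class recall (TP/(TP+FN)):
  clear: TP=6, FN=1+1=2 → 6/8 = 0.75000
  snow: TP=5, FN=0+0=0 → 5/5 = 1.00000
  cloudy: TP=7, FN=0+0=0 → 7/7 = 1.00000
Macro-recall = mean = (0.75000 + 1.00000 + 1.00000) / 3 = 0.9167

0.9167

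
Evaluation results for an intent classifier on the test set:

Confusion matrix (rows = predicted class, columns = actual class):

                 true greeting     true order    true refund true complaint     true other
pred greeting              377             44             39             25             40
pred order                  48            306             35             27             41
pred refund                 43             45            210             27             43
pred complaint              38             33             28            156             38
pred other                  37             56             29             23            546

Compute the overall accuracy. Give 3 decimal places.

Accuracy = trace / total = (377+306+210+156+546=1595) / 2334 = 1595/2334 = 0.683

0.683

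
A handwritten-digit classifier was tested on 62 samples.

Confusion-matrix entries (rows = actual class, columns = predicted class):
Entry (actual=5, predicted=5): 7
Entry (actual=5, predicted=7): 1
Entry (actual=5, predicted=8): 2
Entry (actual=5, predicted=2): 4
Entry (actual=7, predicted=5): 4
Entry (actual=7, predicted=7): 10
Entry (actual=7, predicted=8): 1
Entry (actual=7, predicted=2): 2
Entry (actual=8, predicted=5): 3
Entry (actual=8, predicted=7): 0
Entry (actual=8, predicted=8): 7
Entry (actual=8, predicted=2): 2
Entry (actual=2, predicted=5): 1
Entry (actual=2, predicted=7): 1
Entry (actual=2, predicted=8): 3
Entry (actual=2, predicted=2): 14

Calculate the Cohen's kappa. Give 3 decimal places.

0.479

Observed agreement pₒ = trace/N = 38/62 = 0.6129
Expected agreement pₑ = Σ (rowᵢ·colᵢ)/N² = (14·15 + 17·12 + 12·13 + 19·22)/62² = 0.2570
κ = (pₒ − pₑ)/(1 − pₑ) = (0.6129 − 0.2570)/(1 − 0.2570) = 0.479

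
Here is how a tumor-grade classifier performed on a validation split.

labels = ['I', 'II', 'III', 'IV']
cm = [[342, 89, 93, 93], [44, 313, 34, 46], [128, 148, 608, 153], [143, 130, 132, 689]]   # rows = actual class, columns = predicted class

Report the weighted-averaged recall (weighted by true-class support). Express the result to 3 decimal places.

0.613

Per-class recall (TP/(TP+FN)):
  I: TP=342, FN=89+93+93=275 → 342/617 = 0.5543
  II: TP=313, FN=44+34+46=124 → 313/437 = 0.7162
  III: TP=608, FN=128+148+153=429 → 608/1037 = 0.5863
  IV: TP=689, FN=143+130+132=405 → 689/1094 = 0.6298
Weighted-recall = Σ (supportᵢ/N)·recallᵢ with N=3185: (617/3185)·0.5543 + (437/3185)·0.7162 + (1037/3185)·0.5863 + (1094/3185)·0.6298 = 0.613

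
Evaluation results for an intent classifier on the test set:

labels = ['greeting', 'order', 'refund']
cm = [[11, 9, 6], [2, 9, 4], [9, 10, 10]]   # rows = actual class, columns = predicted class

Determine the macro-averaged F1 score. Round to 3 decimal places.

Per-class F1 score (2·TP/(2·TP+FP+FN)):
  greeting: TP=11, FP=2+9=11, FN=9+6=15 → 22/48 = 0.4583
  order: TP=9, FP=9+10=19, FN=2+4=6 → 18/43 = 0.4186
  refund: TP=10, FP=6+4=10, FN=9+10=19 → 20/49 = 0.4082
Macro-F1 score = mean = (0.4583 + 0.4186 + 0.4082) / 3 = 0.428

0.428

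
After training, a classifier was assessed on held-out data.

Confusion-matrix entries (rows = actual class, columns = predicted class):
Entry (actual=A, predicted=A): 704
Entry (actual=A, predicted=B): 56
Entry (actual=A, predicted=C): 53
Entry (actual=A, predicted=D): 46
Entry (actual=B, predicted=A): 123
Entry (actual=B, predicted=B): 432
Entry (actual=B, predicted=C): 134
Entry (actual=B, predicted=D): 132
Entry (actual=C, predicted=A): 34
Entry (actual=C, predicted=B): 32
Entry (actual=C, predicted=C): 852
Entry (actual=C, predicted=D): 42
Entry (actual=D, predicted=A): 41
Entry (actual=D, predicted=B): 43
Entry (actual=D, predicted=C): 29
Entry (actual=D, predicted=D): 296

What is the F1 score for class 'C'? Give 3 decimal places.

0.840

F1 score = 2·TP/(2·TP+FP+FN).
C: TP=852, FP=53+134+29=216, FN=34+32+42=108 → 1704/2028 = 0.8402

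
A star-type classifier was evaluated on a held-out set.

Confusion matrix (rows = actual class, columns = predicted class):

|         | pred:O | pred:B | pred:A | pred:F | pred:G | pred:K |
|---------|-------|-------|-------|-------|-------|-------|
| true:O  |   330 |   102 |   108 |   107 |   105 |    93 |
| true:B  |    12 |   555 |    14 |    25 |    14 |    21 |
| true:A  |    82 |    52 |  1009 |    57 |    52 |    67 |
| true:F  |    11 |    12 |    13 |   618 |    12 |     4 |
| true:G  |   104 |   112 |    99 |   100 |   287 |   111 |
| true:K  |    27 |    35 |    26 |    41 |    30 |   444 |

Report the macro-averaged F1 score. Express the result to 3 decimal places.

0.641

Per-class F1 score (2·TP/(2·TP+FP+FN)):
  O: TP=330, FP=12+82+11+104+27=236, FN=102+108+107+105+93=515 → 660/1411 = 0.4678
  B: TP=555, FP=102+52+12+112+35=313, FN=12+14+25+14+21=86 → 1110/1509 = 0.7356
  A: TP=1009, FP=108+14+13+99+26=260, FN=82+52+57+52+67=310 → 2018/2588 = 0.7798
  F: TP=618, FP=107+25+57+100+41=330, FN=11+12+13+12+4=52 → 1236/1618 = 0.7639
  G: TP=287, FP=105+14+52+12+30=213, FN=104+112+99+100+111=526 → 574/1313 = 0.4372
  K: TP=444, FP=93+21+67+4+111=296, FN=27+35+26+41+30=159 → 888/1343 = 0.6612
Macro-F1 score = mean = (0.4678 + 0.7356 + 0.7798 + 0.7639 + 0.4372 + 0.6612) / 6 = 0.641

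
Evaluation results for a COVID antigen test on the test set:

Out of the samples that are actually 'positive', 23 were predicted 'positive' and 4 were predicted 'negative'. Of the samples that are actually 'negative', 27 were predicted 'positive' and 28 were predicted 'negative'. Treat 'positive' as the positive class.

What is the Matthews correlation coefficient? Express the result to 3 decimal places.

MCC = (TP·TN − FP·FN) / √((TP+FP)(TP+FN)(TN+FP)(TN+FN))
Numerator = 23·28 − 27·4 = 536
Denominator = √(50·27·55·32) = √2376000 = 1541.4279
MCC = 536 / 1541.4279 = 0.348

0.348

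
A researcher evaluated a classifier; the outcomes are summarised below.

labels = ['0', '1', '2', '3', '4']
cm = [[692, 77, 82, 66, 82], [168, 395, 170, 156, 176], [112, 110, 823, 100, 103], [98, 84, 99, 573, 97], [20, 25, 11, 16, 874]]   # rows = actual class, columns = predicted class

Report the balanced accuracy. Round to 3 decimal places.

0.650

Balanced accuracy = mean of per-class recall.
  0: recall = 692/999 = 0.6927
  1: recall = 395/1065 = 0.3709
  2: recall = 823/1248 = 0.6595
  3: recall = 573/951 = 0.6025
  4: recall = 874/946 = 0.9239
Mean = (0.6927 + 0.3709 + 0.6595 + 0.6025 + 0.9239) / 5 = 0.650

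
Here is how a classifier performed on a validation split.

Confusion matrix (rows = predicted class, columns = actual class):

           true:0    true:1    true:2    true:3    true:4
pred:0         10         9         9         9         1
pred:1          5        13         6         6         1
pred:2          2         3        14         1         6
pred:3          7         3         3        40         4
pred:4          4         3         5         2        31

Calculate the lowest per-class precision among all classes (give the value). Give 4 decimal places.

0.2632

Per-class precision (TP/(TP+FP)):
  0: TP=10, FP=9+9+9+1=28 → 10/38 = 0.26316
  1: TP=13, FP=5+6+6+1=18 → 13/31 = 0.41935
  2: TP=14, FP=2+3+1+6=12 → 14/26 = 0.53846
  3: TP=40, FP=7+3+3+4=17 → 40/57 = 0.70175
  4: TP=31, FP=4+3+5+2=14 → 31/45 = 0.68889
Lowest is class '0' with precision = 0.2632.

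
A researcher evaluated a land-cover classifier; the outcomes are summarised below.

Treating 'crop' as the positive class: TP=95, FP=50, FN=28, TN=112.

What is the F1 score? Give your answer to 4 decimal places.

0.7090

Precision = TP/(TP+FP) = 95/145 = 0.6552
Recall = TP/(TP+FN) = 95/123 = 0.7724
F1 = 2·TP/(2·TP+FP+FN) = 190/268 = 0.7090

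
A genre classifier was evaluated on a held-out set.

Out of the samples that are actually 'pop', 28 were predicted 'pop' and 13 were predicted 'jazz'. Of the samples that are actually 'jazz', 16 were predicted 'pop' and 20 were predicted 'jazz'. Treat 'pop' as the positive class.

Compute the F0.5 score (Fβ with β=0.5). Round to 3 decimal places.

0.645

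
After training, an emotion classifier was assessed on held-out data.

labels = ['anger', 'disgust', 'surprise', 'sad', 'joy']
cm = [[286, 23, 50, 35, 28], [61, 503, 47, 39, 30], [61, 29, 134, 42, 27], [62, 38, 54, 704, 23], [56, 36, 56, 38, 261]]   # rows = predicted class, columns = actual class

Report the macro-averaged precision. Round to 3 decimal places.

0.652

Per-class precision (TP/(TP+FP)):
  anger: TP=286, FP=23+50+35+28=136 → 286/422 = 0.6777
  disgust: TP=503, FP=61+47+39+30=177 → 503/680 = 0.7397
  surprise: TP=134, FP=61+29+42+27=159 → 134/293 = 0.4573
  sad: TP=704, FP=62+38+54+23=177 → 704/881 = 0.7991
  joy: TP=261, FP=56+36+56+38=186 → 261/447 = 0.5839
Macro-precision = mean = (0.6777 + 0.7397 + 0.4573 + 0.7991 + 0.5839) / 5 = 0.652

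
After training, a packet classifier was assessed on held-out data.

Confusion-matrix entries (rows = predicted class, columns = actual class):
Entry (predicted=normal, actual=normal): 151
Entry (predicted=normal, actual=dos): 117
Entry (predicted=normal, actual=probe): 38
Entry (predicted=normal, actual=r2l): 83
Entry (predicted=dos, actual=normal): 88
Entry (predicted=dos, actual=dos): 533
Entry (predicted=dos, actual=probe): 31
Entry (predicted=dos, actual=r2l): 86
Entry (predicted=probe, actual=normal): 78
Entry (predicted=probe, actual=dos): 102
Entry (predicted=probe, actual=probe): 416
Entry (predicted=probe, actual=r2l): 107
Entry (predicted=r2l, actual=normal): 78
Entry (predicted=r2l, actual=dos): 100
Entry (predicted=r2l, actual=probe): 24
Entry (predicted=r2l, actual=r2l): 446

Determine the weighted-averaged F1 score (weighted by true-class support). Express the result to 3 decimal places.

0.623

Per-class F1 score (2·TP/(2·TP+FP+FN)):
  normal: TP=151, FP=117+38+83=238, FN=88+78+78=244 → 302/784 = 0.3852
  dos: TP=533, FP=88+31+86=205, FN=117+102+100=319 → 1066/1590 = 0.6704
  probe: TP=416, FP=78+102+107=287, FN=38+31+24=93 → 832/1212 = 0.6865
  r2l: TP=446, FP=78+100+24=202, FN=83+86+107=276 → 892/1370 = 0.6511
Weighted-F1 score = Σ (supportᵢ/N)·F1 scoreᵢ with N=2478: (395/2478)·0.3852 + (852/2478)·0.6704 + (509/2478)·0.6865 + (722/2478)·0.6511 = 0.623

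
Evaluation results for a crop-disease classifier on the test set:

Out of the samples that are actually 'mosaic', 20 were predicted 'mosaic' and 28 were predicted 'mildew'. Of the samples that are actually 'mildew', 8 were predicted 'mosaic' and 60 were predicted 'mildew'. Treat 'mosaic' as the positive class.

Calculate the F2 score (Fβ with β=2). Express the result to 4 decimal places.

Fβ = (1+β²)·TP / ((1+β²)·TP + β²·FN + FP), with β²=4
= 5·20 / (5·20 + 4·28 + 8) = 0.4545

0.4545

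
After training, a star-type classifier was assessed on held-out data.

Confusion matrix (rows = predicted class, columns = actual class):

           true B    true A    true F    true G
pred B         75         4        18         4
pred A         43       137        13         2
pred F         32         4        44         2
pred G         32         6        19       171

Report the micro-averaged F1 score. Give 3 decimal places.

Micro-averaging pools counts across classes: ΣTP=427, ΣFP=179, ΣFN=179.
Micro-F1 score = 2·TP/(2·TP+FP+FN) on pooled counts = 0.705 (equals overall accuracy in single-label multiclass).

0.705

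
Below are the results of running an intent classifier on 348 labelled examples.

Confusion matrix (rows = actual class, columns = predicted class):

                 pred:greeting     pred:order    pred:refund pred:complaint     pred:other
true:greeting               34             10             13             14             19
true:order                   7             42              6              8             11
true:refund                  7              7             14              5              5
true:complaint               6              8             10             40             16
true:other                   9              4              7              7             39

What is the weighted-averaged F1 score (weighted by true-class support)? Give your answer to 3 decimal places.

0.487

Per-class F1 score (2·TP/(2·TP+FP+FN)):
  greeting: TP=34, FP=7+7+6+9=29, FN=10+13+14+19=56 → 68/153 = 0.4444
  order: TP=42, FP=10+7+8+4=29, FN=7+6+8+11=32 → 84/145 = 0.5793
  refund: TP=14, FP=13+6+10+7=36, FN=7+7+5+5=24 → 28/88 = 0.3182
  complaint: TP=40, FP=14+8+5+7=34, FN=6+8+10+16=40 → 80/154 = 0.5195
  other: TP=39, FP=19+11+5+16=51, FN=9+4+7+7=27 → 78/156 = 0.5000
Weighted-F1 score = Σ (supportᵢ/N)·F1 scoreᵢ with N=348: (90/348)·0.4444 + (74/348)·0.5793 + (38/348)·0.3182 + (80/348)·0.5195 + (66/348)·0.5000 = 0.487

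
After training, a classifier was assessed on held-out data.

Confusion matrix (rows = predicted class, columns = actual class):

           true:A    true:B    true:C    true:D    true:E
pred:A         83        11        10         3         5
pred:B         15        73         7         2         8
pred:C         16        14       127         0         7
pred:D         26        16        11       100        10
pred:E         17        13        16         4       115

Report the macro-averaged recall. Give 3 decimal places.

Per-class recall (TP/(TP+FN)):
  A: TP=83, FN=15+16+26+17=74 → 83/157 = 0.5287
  B: TP=73, FN=11+14+16+13=54 → 73/127 = 0.5748
  C: TP=127, FN=10+7+11+16=44 → 127/171 = 0.7427
  D: TP=100, FN=3+2+0+4=9 → 100/109 = 0.9174
  E: TP=115, FN=5+8+7+10=30 → 115/145 = 0.7931
Macro-recall = mean = (0.5287 + 0.5748 + 0.7427 + 0.9174 + 0.7931) / 5 = 0.711

0.711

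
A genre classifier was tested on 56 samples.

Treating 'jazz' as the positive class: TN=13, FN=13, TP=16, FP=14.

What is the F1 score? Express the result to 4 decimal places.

0.5424

Precision = TP/(TP+FP) = 16/30 = 0.5333
Recall = TP/(TP+FN) = 16/29 = 0.5517
F1 = 2·TP/(2·TP+FP+FN) = 32/59 = 0.5424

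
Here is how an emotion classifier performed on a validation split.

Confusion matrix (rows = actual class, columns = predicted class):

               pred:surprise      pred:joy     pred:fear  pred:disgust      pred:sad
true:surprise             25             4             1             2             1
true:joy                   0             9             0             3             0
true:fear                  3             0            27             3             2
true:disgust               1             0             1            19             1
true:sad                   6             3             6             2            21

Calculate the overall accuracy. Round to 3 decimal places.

0.721

Accuracy = trace / total = (25+9+27+19+21=101) / 140 = 101/140 = 0.721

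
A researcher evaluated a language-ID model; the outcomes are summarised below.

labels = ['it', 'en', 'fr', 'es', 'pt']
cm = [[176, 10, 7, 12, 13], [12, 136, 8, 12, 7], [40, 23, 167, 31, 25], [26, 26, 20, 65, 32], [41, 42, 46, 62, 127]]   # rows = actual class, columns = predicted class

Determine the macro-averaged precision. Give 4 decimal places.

Per-class precision (TP/(TP+FP)):
  it: TP=176, FP=12+40+26+41=119 → 176/295 = 0.59661
  en: TP=136, FP=10+23+26+42=101 → 136/237 = 0.57384
  fr: TP=167, FP=7+8+20+46=81 → 167/248 = 0.67339
  es: TP=65, FP=12+12+31+62=117 → 65/182 = 0.35714
  pt: TP=127, FP=13+7+25+32=77 → 127/204 = 0.62255
Macro-precision = mean = (0.59661 + 0.57384 + 0.67339 + 0.35714 + 0.62255) / 5 = 0.5647

0.5647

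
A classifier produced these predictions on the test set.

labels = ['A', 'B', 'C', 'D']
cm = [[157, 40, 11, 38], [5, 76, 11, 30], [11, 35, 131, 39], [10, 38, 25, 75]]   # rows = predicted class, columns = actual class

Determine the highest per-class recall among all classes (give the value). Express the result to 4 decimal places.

0.8579

Per-class recall (TP/(TP+FN)):
  A: TP=157, FN=5+11+10=26 → 157/183 = 0.85792
  B: TP=76, FN=40+35+38=113 → 76/189 = 0.40212
  C: TP=131, FN=11+11+25=47 → 131/178 = 0.73596
  D: TP=75, FN=38+30+39=107 → 75/182 = 0.41209
Highest is class 'A' with recall = 0.8579.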